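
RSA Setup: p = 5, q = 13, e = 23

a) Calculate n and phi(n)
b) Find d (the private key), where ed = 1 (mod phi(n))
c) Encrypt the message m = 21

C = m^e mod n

Step 1: n = 5 * 13 = 65.
Step 2: phi(n) = (5-1)(13-1) = 4 * 12 = 48.
Step 3: Find d = 23^(-1) mod 48 = 23.
  Verify: 23 * 23 = 529 = 1 (mod 48).
Step 4: C = 21^23 mod 65 = 31.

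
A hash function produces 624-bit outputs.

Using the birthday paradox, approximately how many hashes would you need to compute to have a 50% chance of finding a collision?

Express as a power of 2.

Step 1: The birthday paradox gives collision probability ~50% after sqrt(2^n) = 2^(n/2) hashes.
Step 2: For 624-bit output: 2^(624/2) = 2^312.
Step 3: Approximately 2^312 hash computations needed.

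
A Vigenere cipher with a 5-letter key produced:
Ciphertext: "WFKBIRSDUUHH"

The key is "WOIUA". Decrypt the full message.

Step 1: Key 'WOIUA' has length 5. Extended key: WOIUAWOIUAWO
Step 2: Decrypt each position:
  W(22) - W(22) = 0 = A
  F(5) - O(14) = 17 = R
  K(10) - I(8) = 2 = C
  B(1) - U(20) = 7 = H
  I(8) - A(0) = 8 = I
  R(17) - W(22) = 21 = V
  S(18) - O(14) = 4 = E
  D(3) - I(8) = 21 = V
  U(20) - U(20) = 0 = A
  U(20) - A(0) = 20 = U
  H(7) - W(22) = 11 = L
  H(7) - O(14) = 19 = T
Plaintext: ARCHIVEVAULT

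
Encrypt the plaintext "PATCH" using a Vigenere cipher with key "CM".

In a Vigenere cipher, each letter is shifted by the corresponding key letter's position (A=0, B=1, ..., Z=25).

Step 1: Repeat key to match plaintext length:
  Plaintext: PATCH
  Key:       CMCMC
Step 2: Encrypt each letter:
  P(15) + C(2) = (15+2) mod 26 = 17 = R
  A(0) + M(12) = (0+12) mod 26 = 12 = M
  T(19) + C(2) = (19+2) mod 26 = 21 = V
  C(2) + M(12) = (2+12) mod 26 = 14 = O
  H(7) + C(2) = (7+2) mod 26 = 9 = J
Ciphertext: RMVOJ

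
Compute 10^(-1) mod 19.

Step 1: We need x such that 10 * x = 1 (mod 19).
Step 2: Using the extended Euclidean algorithm or trial:
  10 * 2 = 20 = 1 * 19 + 1.
Step 3: Since 20 mod 19 = 1, the inverse is x = 2.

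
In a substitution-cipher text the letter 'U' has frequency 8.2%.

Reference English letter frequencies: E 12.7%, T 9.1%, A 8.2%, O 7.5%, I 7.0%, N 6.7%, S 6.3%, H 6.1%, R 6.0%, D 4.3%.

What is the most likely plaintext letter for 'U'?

Step 1: The observed frequency is 8.2%.
Step 2: Compare with English frequencies:
  E: 12.7% (difference: 4.5%)
  T: 9.1% (difference: 0.9%)
  A: 8.2% (difference: 0.0%) <-- closest
  O: 7.5% (difference: 0.7%)
  I: 7.0% (difference: 1.2%)
  N: 6.7% (difference: 1.5%)
  S: 6.3% (difference: 1.9%)
  H: 6.1% (difference: 2.1%)
  R: 6.0% (difference: 2.2%)
  D: 4.3% (difference: 3.9%)
Step 3: 'U' most likely represents 'A' (frequency 8.2%).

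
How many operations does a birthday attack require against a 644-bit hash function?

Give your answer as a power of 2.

Step 1: The birthday paradox gives collision probability ~50% after sqrt(2^n) = 2^(n/2) hashes.
Step 2: For 644-bit output: 2^(644/2) = 2^322.
Step 3: Approximately 2^322 hash computations needed.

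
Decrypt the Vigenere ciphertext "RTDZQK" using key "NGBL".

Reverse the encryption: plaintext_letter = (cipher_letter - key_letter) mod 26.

Step 1: Extend key: NGBLNG
Step 2: Decrypt each letter (c - k) mod 26:
  R(17) - N(13) = (17-13) mod 26 = 4 = E
  T(19) - G(6) = (19-6) mod 26 = 13 = N
  D(3) - B(1) = (3-1) mod 26 = 2 = C
  Z(25) - L(11) = (25-11) mod 26 = 14 = O
  Q(16) - N(13) = (16-13) mod 26 = 3 = D
  K(10) - G(6) = (10-6) mod 26 = 4 = E
Plaintext: ENCODE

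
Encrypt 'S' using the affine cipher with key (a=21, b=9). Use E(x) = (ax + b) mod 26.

Step 1: Convert 'S' to number: x = 18.
Step 2: E(18) = (21 * 18 + 9) mod 26 = 387 mod 26 = 23.
Step 3: Convert 23 back to letter: X.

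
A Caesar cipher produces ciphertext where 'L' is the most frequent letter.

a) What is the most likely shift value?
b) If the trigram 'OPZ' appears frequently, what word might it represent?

Step 1: In English, 'E' is the most frequent letter (12.7%).
Step 2: The most frequent ciphertext letter is 'L' (position 11).
Step 3: Shift = (11 - 4) mod 26 = 7.
Step 4: Decrypt 'OPZ' by shifting back 7:
  O -> H
  P -> I
  Z -> S
Step 5: 'OPZ' decrypts to 'HIS'.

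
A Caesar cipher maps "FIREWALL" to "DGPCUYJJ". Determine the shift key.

Step 1: Compare first letters: F (position 5) -> D (position 3).
Step 2: Shift = (3 - 5) mod 26 = 24.
The shift value is 24.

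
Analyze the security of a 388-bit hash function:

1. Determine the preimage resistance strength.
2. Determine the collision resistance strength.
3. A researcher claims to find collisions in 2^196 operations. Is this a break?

Step 1: Preimage resistance requires brute-force of 2^388 operations.
Step 2: Collision resistance (birthday bound) = 2^(388/2) = 2^194.
Step 3: The claimed attack costs 2^196 operations.
Step 4: Since 2^196 >= 2^194, the claimed attack is no faster than the generic birthday attack, so this does not break collision resistance.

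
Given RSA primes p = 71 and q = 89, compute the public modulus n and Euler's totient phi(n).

Step 1: n = p * q = 71 * 89 = 6319.
Step 2: phi(n) = (p-1)(q-1) = 70 * 88 = 6160.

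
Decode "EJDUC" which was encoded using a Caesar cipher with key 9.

Step 1: Reverse the shift by subtracting 9 from each letter position.
  E (position 4) -> position (4-9) mod 26 = 21 -> V
  J (position 9) -> position (9-9) mod 26 = 0 -> A
  D (position 3) -> position (3-9) mod 26 = 20 -> U
  U (position 20) -> position (20-9) mod 26 = 11 -> L
  C (position 2) -> position (2-9) mod 26 = 19 -> T
Decrypted message: VAULT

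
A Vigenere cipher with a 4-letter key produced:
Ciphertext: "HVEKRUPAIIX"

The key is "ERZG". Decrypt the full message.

Step 1: Key 'ERZG' has length 4. Extended key: ERZGERZGERZ
Step 2: Decrypt each position:
  H(7) - E(4) = 3 = D
  V(21) - R(17) = 4 = E
  E(4) - Z(25) = 5 = F
  K(10) - G(6) = 4 = E
  R(17) - E(4) = 13 = N
  U(20) - R(17) = 3 = D
  P(15) - Z(25) = 16 = Q
  A(0) - G(6) = 20 = U
  I(8) - E(4) = 4 = E
  I(8) - R(17) = 17 = R
  X(23) - Z(25) = 24 = Y
Plaintext: DEFENDQUERY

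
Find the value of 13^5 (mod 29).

Step 1: Compute 13^5 mod 29 step by step, reducing modulo 29 at each step.
  13^1 mod 29 = 13
  13^2 mod 29 = (13 * 13) mod 29 = 24
  13^3 mod 29 = (24 * 13) mod 29 = 22
  13^4 mod 29 = (22 * 13) mod 29 = 25
  13^5 mod 29 = (25 * 13) mod 29 = 6
Step 2: Result = 6.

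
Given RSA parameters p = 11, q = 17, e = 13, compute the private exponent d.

Step 1: n = 11 * 17 = 187.
Step 2: phi(n) = 10 * 16 = 160.
Step 3: Find d such that 13 * d = 1 (mod 160).
Step 4: d = 13^(-1) mod 160 = 37.
Verification: 13 * 37 = 481 = 3 * 160 + 1.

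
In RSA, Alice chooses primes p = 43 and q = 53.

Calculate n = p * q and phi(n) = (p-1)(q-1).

Step 1: n = p * q = 43 * 53 = 2279.
Step 2: phi(n) = (p-1)(q-1) = 42 * 52 = 2184.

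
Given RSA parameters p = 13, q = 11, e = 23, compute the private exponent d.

Step 1: n = 13 * 11 = 143.
Step 2: phi(n) = 12 * 10 = 120.
Step 3: Find d such that 23 * d = 1 (mod 120).
Step 4: d = 23^(-1) mod 120 = 47.
Verification: 23 * 47 = 1081 = 9 * 120 + 1.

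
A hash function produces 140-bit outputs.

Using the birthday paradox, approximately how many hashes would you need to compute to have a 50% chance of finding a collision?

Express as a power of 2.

Step 1: The birthday paradox gives collision probability ~50% after sqrt(2^n) = 2^(n/2) hashes.
Step 2: For 140-bit output: 2^(140/2) = 2^70.
Step 3: Approximately 2^70 hash computations needed.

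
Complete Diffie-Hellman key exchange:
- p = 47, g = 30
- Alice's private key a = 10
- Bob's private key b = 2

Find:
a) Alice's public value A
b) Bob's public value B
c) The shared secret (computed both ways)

Step 1: A = g^a mod p = 30^10 mod 47 = 28.
Step 2: B = g^b mod p = 30^2 mod 47 = 7.
Step 3: Alice computes s = B^a mod p = 7^10 mod 47 = 32.
Step 4: Bob computes s = A^b mod p = 28^2 mod 47 = 32.
Both sides agree: shared secret = 32.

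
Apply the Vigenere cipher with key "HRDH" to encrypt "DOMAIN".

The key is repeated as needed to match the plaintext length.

Step 1: Repeat key to match plaintext length:
  Plaintext: DOMAIN
  Key:       HRDHHR
Step 2: Encrypt each letter:
  D(3) + H(7) = (3+7) mod 26 = 10 = K
  O(14) + R(17) = (14+17) mod 26 = 5 = F
  M(12) + D(3) = (12+3) mod 26 = 15 = P
  A(0) + H(7) = (0+7) mod 26 = 7 = H
  I(8) + H(7) = (8+7) mod 26 = 15 = P
  N(13) + R(17) = (13+17) mod 26 = 4 = E
Ciphertext: KFPHPE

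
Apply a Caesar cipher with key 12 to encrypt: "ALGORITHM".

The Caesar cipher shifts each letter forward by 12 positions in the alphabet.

Step 1: For each letter, shift forward by 12 positions (mod 26).
  A (position 0) -> position (0+12) mod 26 = 12 -> M
  L (position 11) -> position (11+12) mod 26 = 23 -> X
  G (position 6) -> position (6+12) mod 26 = 18 -> S
  O (position 14) -> position (14+12) mod 26 = 0 -> A
  R (position 17) -> position (17+12) mod 26 = 3 -> D
  I (position 8) -> position (8+12) mod 26 = 20 -> U
  T (position 19) -> position (19+12) mod 26 = 5 -> F
  H (position 7) -> position (7+12) mod 26 = 19 -> T
  M (position 12) -> position (12+12) mod 26 = 24 -> Y
Result: MXSADUFTY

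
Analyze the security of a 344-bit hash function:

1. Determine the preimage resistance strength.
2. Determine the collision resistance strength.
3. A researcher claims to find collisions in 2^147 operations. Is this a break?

Step 1: Preimage resistance requires brute-force of 2^344 operations.
Step 2: Collision resistance (birthday bound) = 2^(344/2) = 2^172.
Step 3: The claimed attack costs 2^147 operations.
Step 4: Since 2^147 < 2^172, the claimed attack beats the generic birthday bound, so collision resistance is broken.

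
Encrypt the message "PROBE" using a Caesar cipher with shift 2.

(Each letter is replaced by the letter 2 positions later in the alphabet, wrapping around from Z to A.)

Step 1: For each letter, shift forward by 2 positions (mod 26).
  P (position 15) -> position (15+2) mod 26 = 17 -> R
  R (position 17) -> position (17+2) mod 26 = 19 -> T
  O (position 14) -> position (14+2) mod 26 = 16 -> Q
  B (position 1) -> position (1+2) mod 26 = 3 -> D
  E (position 4) -> position (4+2) mod 26 = 6 -> G
Result: RTQDG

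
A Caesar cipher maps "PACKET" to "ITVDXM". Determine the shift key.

Step 1: Compare first letters: P (position 15) -> I (position 8).
Step 2: Shift = (8 - 15) mod 26 = 19.
The shift value is 19.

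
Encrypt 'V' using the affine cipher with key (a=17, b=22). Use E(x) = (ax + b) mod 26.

Step 1: Convert 'V' to number: x = 21.
Step 2: E(21) = (17 * 21 + 22) mod 26 = 379 mod 26 = 15.
Step 3: Convert 15 back to letter: P.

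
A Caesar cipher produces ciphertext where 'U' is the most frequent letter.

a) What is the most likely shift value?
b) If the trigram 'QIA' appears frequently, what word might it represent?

Step 1: In English, 'E' is the most frequent letter (12.7%).
Step 2: The most frequent ciphertext letter is 'U' (position 20).
Step 3: Shift = (20 - 4) mod 26 = 16.
Step 4: Decrypt 'QIA' by shifting back 16:
  Q -> A
  I -> S
  A -> K
Step 5: 'QIA' decrypts to 'ASK'.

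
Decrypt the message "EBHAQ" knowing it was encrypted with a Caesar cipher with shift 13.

Step 1: Reverse the shift by subtracting 13 from each letter position.
  E (position 4) -> position (4-13) mod 26 = 17 -> R
  B (position 1) -> position (1-13) mod 26 = 14 -> O
  H (position 7) -> position (7-13) mod 26 = 20 -> U
  A (position 0) -> position (0-13) mod 26 = 13 -> N
  Q (position 16) -> position (16-13) mod 26 = 3 -> D
Decrypted message: ROUND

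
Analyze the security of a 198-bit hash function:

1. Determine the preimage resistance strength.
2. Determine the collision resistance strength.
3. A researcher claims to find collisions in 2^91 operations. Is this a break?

Step 1: Preimage resistance requires brute-force of 2^198 operations.
Step 2: Collision resistance (birthday bound) = 2^(198/2) = 2^99.
Step 3: The claimed attack costs 2^91 operations.
Step 4: Since 2^91 < 2^99, the claimed attack beats the generic birthday bound, so collision resistance is broken.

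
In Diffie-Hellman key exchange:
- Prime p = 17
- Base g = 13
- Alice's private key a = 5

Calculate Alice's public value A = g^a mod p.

Step 1: A = g^a mod p = 13^5 mod 17.
  13^1 mod 17 = 13
  13^2 mod 17 = (13 * 13) mod 17 = 16
  13^3 mod 17 = (16 * 13) mod 17 = 4
  13^4 mod 17 = (4 * 13) mod 17 = 1
  13^5 mod 17 = (1 * 13) mod 17 = 13
Result: A = 13.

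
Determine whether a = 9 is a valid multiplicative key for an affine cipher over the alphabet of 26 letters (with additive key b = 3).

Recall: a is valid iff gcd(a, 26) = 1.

Step 1: Compute gcd(9, 26).
Step 2: gcd(9, 26) = 1.
Since gcd = 1, 9 is coprime with 26, so it is a valid key.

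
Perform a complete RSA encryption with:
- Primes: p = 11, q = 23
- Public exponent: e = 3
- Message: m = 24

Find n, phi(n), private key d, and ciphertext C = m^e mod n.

Step 1: n = 11 * 23 = 253.
Step 2: phi(n) = (11-1)(23-1) = 10 * 22 = 220.
Step 3: Find d = 3^(-1) mod 220 = 147.
  Verify: 3 * 147 = 441 = 1 (mod 220).
Step 4: C = 24^3 mod 253 = 162.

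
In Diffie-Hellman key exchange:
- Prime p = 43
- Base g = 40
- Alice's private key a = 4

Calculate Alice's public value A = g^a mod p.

Step 1: A = g^a mod p = 40^4 mod 43.
  40^1 mod 43 = 40
  40^2 mod 43 = (40 * 40) mod 43 = 9
  40^3 mod 43 = (9 * 40) mod 43 = 16
  40^4 mod 43 = (16 * 40) mod 43 = 38
Result: A = 38.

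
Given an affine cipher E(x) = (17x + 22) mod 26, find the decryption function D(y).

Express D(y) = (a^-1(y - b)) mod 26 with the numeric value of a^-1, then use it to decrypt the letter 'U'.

Step 1: Find a^-1, the modular inverse of 17 mod 26.
Step 2: We need 17 * a^-1 = 1 (mod 26).
Step 3: 17 * 23 = 391 = 15 * 26 + 1, so a^-1 = 23.
Step 4: D(y) = 23(y - 22) mod 26.
Step 5: Apply to 'U' (y = 20): D(20) = 23 * (20 - 22) mod 26 = 23 * -2 mod 26 = 6 -> 'G'.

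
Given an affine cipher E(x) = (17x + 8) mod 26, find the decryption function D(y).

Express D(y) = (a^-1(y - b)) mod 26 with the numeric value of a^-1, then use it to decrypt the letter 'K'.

Step 1: Find a^-1, the modular inverse of 17 mod 26.
Step 2: We need 17 * a^-1 = 1 (mod 26).
Step 3: 17 * 23 = 391 = 15 * 26 + 1, so a^-1 = 23.
Step 4: D(y) = 23(y - 8) mod 26.
Step 5: Apply to 'K' (y = 10): D(10) = 23 * (10 - 8) mod 26 = 23 * 2 mod 26 = 20 -> 'U'.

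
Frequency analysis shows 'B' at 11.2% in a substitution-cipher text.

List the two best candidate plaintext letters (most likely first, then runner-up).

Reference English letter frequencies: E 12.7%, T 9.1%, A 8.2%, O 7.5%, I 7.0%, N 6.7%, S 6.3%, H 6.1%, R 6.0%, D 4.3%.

Step 1: Observed frequency of 'B' is 11.2%.
Step 2: Compute distances to each reference frequency and sort:
  E (12.7%): difference = 1.5% <-- BEST
  T (9.1%): difference = 2.1% <-- RUNNER-UP
  A (8.2%): difference = 3.0%
  O (7.5%): difference = 3.7%
  I (7.0%): difference = 4.2%
Step 3: Most likely is 'E' (12.7%, diff 1.5%); second most likely is 'T' (9.1%, diff 2.1%).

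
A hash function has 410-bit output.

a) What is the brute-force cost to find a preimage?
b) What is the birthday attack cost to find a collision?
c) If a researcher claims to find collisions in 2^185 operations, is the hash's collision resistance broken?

Step 1: Preimage resistance requires brute-force of 2^410 operations.
Step 2: Collision resistance (birthday bound) = 2^(410/2) = 2^205.
Step 3: The claimed attack costs 2^185 operations.
Step 4: Since 2^185 < 2^205, the claimed attack beats the generic birthday bound, so collision resistance is broken.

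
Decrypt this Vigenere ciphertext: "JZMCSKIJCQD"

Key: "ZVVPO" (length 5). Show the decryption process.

Step 1: Key 'ZVVPO' has length 5. Extended key: ZVVPOZVVPOZ
Step 2: Decrypt each position:
  J(9) - Z(25) = 10 = K
  Z(25) - V(21) = 4 = E
  M(12) - V(21) = 17 = R
  C(2) - P(15) = 13 = N
  S(18) - O(14) = 4 = E
  K(10) - Z(25) = 11 = L
  I(8) - V(21) = 13 = N
  J(9) - V(21) = 14 = O
  C(2) - P(15) = 13 = N
  Q(16) - O(14) = 2 = C
  D(3) - Z(25) = 4 = E
Plaintext: KERNELNONCE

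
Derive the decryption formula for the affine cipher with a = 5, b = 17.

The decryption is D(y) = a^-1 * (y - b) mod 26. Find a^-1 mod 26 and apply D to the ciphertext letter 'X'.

Step 1: Find a^-1, the modular inverse of 5 mod 26.
Step 2: We need 5 * a^-1 = 1 (mod 26).
Step 3: 5 * 21 = 105 = 4 * 26 + 1, so a^-1 = 21.
Step 4: D(y) = 21(y - 17) mod 26.
Step 5: Apply to 'X' (y = 23): D(23) = 21 * (23 - 17) mod 26 = 21 * 6 mod 26 = 22 -> 'W'.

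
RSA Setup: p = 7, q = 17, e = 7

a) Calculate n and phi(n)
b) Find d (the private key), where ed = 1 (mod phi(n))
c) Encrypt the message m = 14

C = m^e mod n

Step 1: n = 7 * 17 = 119.
Step 2: phi(n) = (7-1)(17-1) = 6 * 16 = 96.
Step 3: Find d = 7^(-1) mod 96 = 55.
  Verify: 7 * 55 = 385 = 1 (mod 96).
Step 4: C = 14^7 mod 119 = 91.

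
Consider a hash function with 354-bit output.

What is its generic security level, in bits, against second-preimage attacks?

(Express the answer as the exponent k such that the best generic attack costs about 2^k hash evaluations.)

Step 1: The hash has a 354-bit output.
Step 2: Second-preimage resistance means: given a specific input x, it should be infeasible to find a different y with h(y) = h(x).
With a 354-bit output, a generic search for a second preimage costs about 2^354 evaluations (each trial matches the fixed target with probability 2^-354).
Step 3: Security level = 354 bits.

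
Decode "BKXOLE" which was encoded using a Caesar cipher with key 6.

Step 1: Reverse the shift by subtracting 6 from each letter position.
  B (position 1) -> position (1-6) mod 26 = 21 -> V
  K (position 10) -> position (10-6) mod 26 = 4 -> E
  X (position 23) -> position (23-6) mod 26 = 17 -> R
  O (position 14) -> position (14-6) mod 26 = 8 -> I
  L (position 11) -> position (11-6) mod 26 = 5 -> F
  E (position 4) -> position (4-6) mod 26 = 24 -> Y
Decrypted message: VERIFY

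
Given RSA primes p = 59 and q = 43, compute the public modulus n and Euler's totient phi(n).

Step 1: n = p * q = 59 * 43 = 2537.
Step 2: phi(n) = (p-1)(q-1) = 58 * 42 = 2436.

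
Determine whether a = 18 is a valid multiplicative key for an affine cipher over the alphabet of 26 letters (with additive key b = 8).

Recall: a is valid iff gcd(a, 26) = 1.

Step 1: Compute gcd(18, 26).
Step 2: gcd(18, 26) = 2.
Since gcd = 2 != 1, 18 shares a common factor with 26, so it cannot be used.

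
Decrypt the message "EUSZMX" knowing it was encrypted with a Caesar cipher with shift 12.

Step 1: Reverse the shift by subtracting 12 from each letter position.
  E (position 4) -> position (4-12) mod 26 = 18 -> S
  U (position 20) -> position (20-12) mod 26 = 8 -> I
  S (position 18) -> position (18-12) mod 26 = 6 -> G
  Z (position 25) -> position (25-12) mod 26 = 13 -> N
  M (position 12) -> position (12-12) mod 26 = 0 -> A
  X (position 23) -> position (23-12) mod 26 = 11 -> L
Decrypted message: SIGNAL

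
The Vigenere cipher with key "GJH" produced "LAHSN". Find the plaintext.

Step 1: Extend key: GJHGJ
Step 2: Decrypt each letter (c - k) mod 26:
  L(11) - G(6) = (11-6) mod 26 = 5 = F
  A(0) - J(9) = (0-9) mod 26 = 17 = R
  H(7) - H(7) = (7-7) mod 26 = 0 = A
  S(18) - G(6) = (18-6) mod 26 = 12 = M
  N(13) - J(9) = (13-9) mod 26 = 4 = E
Plaintext: FRAME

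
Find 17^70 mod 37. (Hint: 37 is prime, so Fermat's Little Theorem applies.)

Step 1: Since 37 is prime, by Fermat's Little Theorem: 17^36 = 1 (mod 37).
Step 2: Reduce exponent: 70 mod 36 = 34.
Step 3: So 17^70 = 17^34 (mod 37).
Step 4: 17^34 mod 37 = 21.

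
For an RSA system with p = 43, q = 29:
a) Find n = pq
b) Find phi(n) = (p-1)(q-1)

Step 1: n = p * q = 43 * 29 = 1247.
Step 2: phi(n) = (p-1)(q-1) = 42 * 28 = 1176.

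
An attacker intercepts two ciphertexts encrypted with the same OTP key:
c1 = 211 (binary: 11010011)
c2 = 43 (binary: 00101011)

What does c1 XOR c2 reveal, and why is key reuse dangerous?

Step 1: c1 XOR c2 = (m1 XOR k) XOR (m2 XOR k).
Step 2: By XOR associativity/commutativity: = m1 XOR m2 XOR k XOR k = m1 XOR m2.
Step 3: 11010011 XOR 00101011 = 11111000 = 248.
Step 4: The key cancels out! An attacker learns m1 XOR m2 = 248, revealing the relationship between plaintexts.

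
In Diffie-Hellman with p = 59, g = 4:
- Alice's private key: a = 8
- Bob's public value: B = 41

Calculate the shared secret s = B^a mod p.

Step 1: s = B^a mod p = 41^8 mod 59.
  41^1 mod 59 = 41
  41^2 mod 59 = (41 * 41) mod 59 = 29
  41^3 mod 59 = (29 * 41) mod 59 = 9
  41^4 mod 59 = (9 * 41) mod 59 = 15
  41^5 mod 59 = (15 * 41) mod 59 = 25
  41^6 mod 59 = (25 * 41) mod 59 = 22
  41^7 mod 59 = (22 * 41) mod 59 = 17
  41^8 mod 59 = (17 * 41) mod 59 = 48
Result: shared secret = 48.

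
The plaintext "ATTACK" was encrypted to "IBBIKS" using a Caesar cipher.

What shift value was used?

Step 1: Compare first letters: A (position 0) -> I (position 8).
Step 2: Shift = (8 - 0) mod 26 = 8.
The shift value is 8.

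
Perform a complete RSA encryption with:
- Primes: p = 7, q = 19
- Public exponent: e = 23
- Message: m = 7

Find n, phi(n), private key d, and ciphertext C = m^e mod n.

Step 1: n = 7 * 19 = 133.
Step 2: phi(n) = (7-1)(19-1) = 6 * 18 = 108.
Step 3: Find d = 23^(-1) mod 108 = 47.
  Verify: 23 * 47 = 1081 = 1 (mod 108).
Step 4: C = 7^23 mod 133 = 49.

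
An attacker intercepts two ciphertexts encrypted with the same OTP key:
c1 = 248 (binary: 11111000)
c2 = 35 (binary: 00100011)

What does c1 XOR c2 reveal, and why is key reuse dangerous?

Step 1: c1 XOR c2 = (m1 XOR k) XOR (m2 XOR k).
Step 2: By XOR associativity/commutativity: = m1 XOR m2 XOR k XOR k = m1 XOR m2.
Step 3: 11111000 XOR 00100011 = 11011011 = 219.
Step 4: The key cancels out! An attacker learns m1 XOR m2 = 219, revealing the relationship between plaintexts.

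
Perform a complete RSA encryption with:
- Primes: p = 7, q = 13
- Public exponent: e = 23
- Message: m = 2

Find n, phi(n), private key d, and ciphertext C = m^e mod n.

Step 1: n = 7 * 13 = 91.
Step 2: phi(n) = (7-1)(13-1) = 6 * 12 = 72.
Step 3: Find d = 23^(-1) mod 72 = 47.
  Verify: 23 * 47 = 1081 = 1 (mod 72).
Step 4: C = 2^23 mod 91 = 46.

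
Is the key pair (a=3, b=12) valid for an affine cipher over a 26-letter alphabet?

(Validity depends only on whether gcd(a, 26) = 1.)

Step 1: Compute gcd(3, 26).
Step 2: gcd(3, 26) = 1.
Since gcd = 1, 3 is coprime with 26, so it is a valid key.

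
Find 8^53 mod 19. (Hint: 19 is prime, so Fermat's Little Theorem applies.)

Step 1: Since 19 is prime, by Fermat's Little Theorem: 8^18 = 1 (mod 19).
Step 2: Reduce exponent: 53 mod 18 = 17.
Step 3: So 8^53 = 8^17 (mod 19).
Step 4: 8^17 mod 19 = 12.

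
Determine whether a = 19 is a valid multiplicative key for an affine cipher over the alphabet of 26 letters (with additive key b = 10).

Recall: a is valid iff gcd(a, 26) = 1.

Step 1: Compute gcd(19, 26).
Step 2: gcd(19, 26) = 1.
Since gcd = 1, 19 is coprime with 26, so it is a valid key.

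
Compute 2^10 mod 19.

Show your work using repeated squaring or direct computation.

Step 1: Compute 2^10 mod 19 step by step, reducing modulo 19 at each step.
  2^1 mod 19 = 2
  2^2 mod 19 = (2 * 2) mod 19 = 4
  2^3 mod 19 = (4 * 2) mod 19 = 8
  2^4 mod 19 = (8 * 2) mod 19 = 16
  2^5 mod 19 = (16 * 2) mod 19 = 13
  2^6 mod 19 = (13 * 2) mod 19 = 7
  2^7 mod 19 = (7 * 2) mod 19 = 14
  2^8 mod 19 = (14 * 2) mod 19 = 9
  2^9 mod 19 = (9 * 2) mod 19 = 18
  2^10 mod 19 = (18 * 2) mod 19 = 17
Step 2: Result = 17.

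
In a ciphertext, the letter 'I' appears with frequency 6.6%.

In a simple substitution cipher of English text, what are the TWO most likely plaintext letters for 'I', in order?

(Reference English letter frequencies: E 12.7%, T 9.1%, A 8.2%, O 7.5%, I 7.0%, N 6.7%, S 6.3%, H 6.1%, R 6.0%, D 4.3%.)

Step 1: Observed frequency of 'I' is 6.6%.
Step 2: Compute distances to each reference frequency and sort:
  N (6.7%): difference = 0.1% <-- BEST
  S (6.3%): difference = 0.3% <-- RUNNER-UP
  I (7.0%): difference = 0.4%
  H (6.1%): difference = 0.5%
  R (6.0%): difference = 0.6%
Step 3: Most likely is 'N' (6.7%, diff 0.1%); second most likely is 'S' (6.3%, diff 0.3%).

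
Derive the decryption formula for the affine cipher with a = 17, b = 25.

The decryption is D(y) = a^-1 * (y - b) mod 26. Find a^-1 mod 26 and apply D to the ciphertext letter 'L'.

Step 1: Find a^-1, the modular inverse of 17 mod 26.
Step 2: We need 17 * a^-1 = 1 (mod 26).
Step 3: 17 * 23 = 391 = 15 * 26 + 1, so a^-1 = 23.
Step 4: D(y) = 23(y - 25) mod 26.
Step 5: Apply to 'L' (y = 11): D(11) = 23 * (11 - 25) mod 26 = 23 * -14 mod 26 = 16 -> 'Q'.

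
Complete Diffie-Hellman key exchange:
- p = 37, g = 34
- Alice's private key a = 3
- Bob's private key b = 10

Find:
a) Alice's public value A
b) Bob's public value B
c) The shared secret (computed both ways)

Step 1: A = g^a mod p = 34^3 mod 37 = 10.
Step 2: B = g^b mod p = 34^10 mod 37 = 34.
Step 3: Alice computes s = B^a mod p = 34^3 mod 37 = 10.
Step 4: Bob computes s = A^b mod p = 10^10 mod 37 = 10.
Both sides agree: shared secret = 10.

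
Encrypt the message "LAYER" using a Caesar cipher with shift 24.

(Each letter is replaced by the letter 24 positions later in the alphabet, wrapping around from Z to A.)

Step 1: For each letter, shift forward by 24 positions (mod 26).
  L (position 11) -> position (11+24) mod 26 = 9 -> J
  A (position 0) -> position (0+24) mod 26 = 24 -> Y
  Y (position 24) -> position (24+24) mod 26 = 22 -> W
  E (position 4) -> position (4+24) mod 26 = 2 -> C
  R (position 17) -> position (17+24) mod 26 = 15 -> P
Result: JYWCP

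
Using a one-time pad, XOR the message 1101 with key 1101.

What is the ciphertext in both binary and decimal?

Step 1: Write out the XOR operation bit by bit:
  Message: 1101
  Key:     1101
  XOR:     0000
Step 2: Convert to decimal: 0000 = 0.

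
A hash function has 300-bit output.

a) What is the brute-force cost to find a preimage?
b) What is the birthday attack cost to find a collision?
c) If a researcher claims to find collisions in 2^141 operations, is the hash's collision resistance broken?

Step 1: Preimage resistance requires brute-force of 2^300 operations.
Step 2: Collision resistance (birthday bound) = 2^(300/2) = 2^150.
Step 3: The claimed attack costs 2^141 operations.
Step 4: Since 2^141 < 2^150, the claimed attack beats the generic birthday bound, so collision resistance is broken.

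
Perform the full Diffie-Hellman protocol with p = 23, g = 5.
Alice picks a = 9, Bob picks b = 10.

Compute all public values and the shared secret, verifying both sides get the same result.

Step 1: A = g^a mod p = 5^9 mod 23 = 11.
Step 2: B = g^b mod p = 5^10 mod 23 = 9.
Step 3: Alice computes s = B^a mod p = 9^9 mod 23 = 2.
Step 4: Bob computes s = A^b mod p = 11^10 mod 23 = 2.
Both sides agree: shared secret = 2.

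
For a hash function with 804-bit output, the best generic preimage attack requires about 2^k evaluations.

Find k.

Step 1: The hash has a 804-bit output.
Step 2: Preimage resistance means: given a digest h(x), it should be infeasible to find any input that hashes to it.
With a 804-bit output there are 2^804 possible digests, so a generic brute-force preimage search costs about 2^804 evaluations.
Step 3: Security level = 804 bits.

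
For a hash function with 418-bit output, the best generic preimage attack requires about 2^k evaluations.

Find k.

Step 1: The hash has a 418-bit output.
Step 2: Preimage resistance means: given a digest h(x), it should be infeasible to find any input that hashes to it.
With a 418-bit output there are 2^418 possible digests, so a generic brute-force preimage search costs about 2^418 evaluations.
Step 3: Security level = 418 bits.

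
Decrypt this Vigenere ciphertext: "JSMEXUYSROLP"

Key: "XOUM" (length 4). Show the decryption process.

Step 1: Key 'XOUM' has length 4. Extended key: XOUMXOUMXOUM
Step 2: Decrypt each position:
  J(9) - X(23) = 12 = M
  S(18) - O(14) = 4 = E
  M(12) - U(20) = 18 = S
  E(4) - M(12) = 18 = S
  X(23) - X(23) = 0 = A
  U(20) - O(14) = 6 = G
  Y(24) - U(20) = 4 = E
  S(18) - M(12) = 6 = G
  R(17) - X(23) = 20 = U
  O(14) - O(14) = 0 = A
  L(11) - U(20) = 17 = R
  P(15) - M(12) = 3 = D
Plaintext: MESSAGEGUARD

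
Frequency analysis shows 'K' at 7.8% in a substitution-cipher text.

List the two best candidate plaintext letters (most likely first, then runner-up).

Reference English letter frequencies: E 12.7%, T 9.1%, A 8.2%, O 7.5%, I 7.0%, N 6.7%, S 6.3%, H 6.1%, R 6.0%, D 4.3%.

Step 1: Observed frequency of 'K' is 7.8%.
Step 2: Compute distances to each reference frequency and sort:
  O (7.5%): difference = 0.3% <-- BEST
  A (8.2%): difference = 0.4% <-- RUNNER-UP
  I (7.0%): difference = 0.8%
  N (6.7%): difference = 1.1%
  T (9.1%): difference = 1.3%
Step 3: Most likely is 'O' (7.5%, diff 0.3%); second most likely is 'A' (8.2%, diff 0.4%).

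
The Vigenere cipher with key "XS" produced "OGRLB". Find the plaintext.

Step 1: Extend key: XSXSX
Step 2: Decrypt each letter (c - k) mod 26:
  O(14) - X(23) = (14-23) mod 26 = 17 = R
  G(6) - S(18) = (6-18) mod 26 = 14 = O
  R(17) - X(23) = (17-23) mod 26 = 20 = U
  L(11) - S(18) = (11-18) mod 26 = 19 = T
  B(1) - X(23) = (1-23) mod 26 = 4 = E
Plaintext: ROUTE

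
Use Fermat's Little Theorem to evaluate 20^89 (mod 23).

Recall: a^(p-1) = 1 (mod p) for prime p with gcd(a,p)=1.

Step 1: Since 23 is prime, by Fermat's Little Theorem: 20^22 = 1 (mod 23).
Step 2: Reduce exponent: 89 mod 22 = 1.
Step 3: So 20^89 = 20^1 (mod 23).
Step 4: 20^1 mod 23 = 20.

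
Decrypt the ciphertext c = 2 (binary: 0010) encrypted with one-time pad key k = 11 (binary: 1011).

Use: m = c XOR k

Step 1: XOR ciphertext with key:
  Ciphertext: 0010
  Key:        1011
  XOR:        1001
Step 2: Plaintext = 1001 = 9 in decimal.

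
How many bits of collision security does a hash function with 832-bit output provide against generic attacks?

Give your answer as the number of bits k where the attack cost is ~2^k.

Step 1: The hash has a 832-bit output.
Step 2: Collision resistance means it should be infeasible to find any x != y with h(x) = h(y).
By the birthday bound, a generic collision search succeeds after about sqrt(2^832) = 2^(832/2) = 2^416 evaluations.
Step 3: Security level = 416 bits.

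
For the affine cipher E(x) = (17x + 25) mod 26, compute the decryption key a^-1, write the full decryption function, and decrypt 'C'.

Step 1: Find a^-1, the modular inverse of 17 mod 26.
Step 2: We need 17 * a^-1 = 1 (mod 26).
Step 3: 17 * 23 = 391 = 15 * 26 + 1, so a^-1 = 23.
Step 4: D(y) = 23(y - 25) mod 26.
Step 5: Apply to 'C' (y = 2): D(2) = 23 * (2 - 25) mod 26 = 23 * -23 mod 26 = 17 -> 'R'.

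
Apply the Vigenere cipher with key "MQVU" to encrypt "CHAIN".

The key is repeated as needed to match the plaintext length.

Step 1: Repeat key to match plaintext length:
  Plaintext: CHAIN
  Key:       MQVUM
Step 2: Encrypt each letter:
  C(2) + M(12) = (2+12) mod 26 = 14 = O
  H(7) + Q(16) = (7+16) mod 26 = 23 = X
  A(0) + V(21) = (0+21) mod 26 = 21 = V
  I(8) + U(20) = (8+20) mod 26 = 2 = C
  N(13) + M(12) = (13+12) mod 26 = 25 = Z
Ciphertext: OXVCZ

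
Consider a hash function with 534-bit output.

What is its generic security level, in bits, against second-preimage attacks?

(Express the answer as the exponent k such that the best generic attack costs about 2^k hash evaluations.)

Step 1: The hash has a 534-bit output.
Step 2: Second-preimage resistance means: given a specific input x, it should be infeasible to find a different y with h(y) = h(x).
With a 534-bit output, a generic search for a second preimage costs about 2^534 evaluations (each trial matches the fixed target with probability 2^-534).
Step 3: Security level = 534 bits.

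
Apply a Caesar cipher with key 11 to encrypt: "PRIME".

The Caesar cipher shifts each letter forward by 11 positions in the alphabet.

Step 1: For each letter, shift forward by 11 positions (mod 26).
  P (position 15) -> position (15+11) mod 26 = 0 -> A
  R (position 17) -> position (17+11) mod 26 = 2 -> C
  I (position 8) -> position (8+11) mod 26 = 19 -> T
  M (position 12) -> position (12+11) mod 26 = 23 -> X
  E (position 4) -> position (4+11) mod 26 = 15 -> P
Result: ACTXP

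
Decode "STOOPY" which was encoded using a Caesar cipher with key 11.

Step 1: Reverse the shift by subtracting 11 from each letter position.
  S (position 18) -> position (18-11) mod 26 = 7 -> H
  T (position 19) -> position (19-11) mod 26 = 8 -> I
  O (position 14) -> position (14-11) mod 26 = 3 -> D
  O (position 14) -> position (14-11) mod 26 = 3 -> D
  P (position 15) -> position (15-11) mod 26 = 4 -> E
  Y (position 24) -> position (24-11) mod 26 = 13 -> N
Decrypted message: HIDDEN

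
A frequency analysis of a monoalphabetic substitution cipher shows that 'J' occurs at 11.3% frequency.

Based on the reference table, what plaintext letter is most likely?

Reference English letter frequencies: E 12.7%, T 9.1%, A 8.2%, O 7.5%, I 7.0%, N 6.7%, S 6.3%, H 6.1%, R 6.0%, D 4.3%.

Step 1: The observed frequency is 11.3%.
Step 2: Compare with English frequencies:
  E: 12.7% (difference: 1.4%) <-- closest
  T: 9.1% (difference: 2.2%)
  A: 8.2% (difference: 3.1%)
  O: 7.5% (difference: 3.8%)
  I: 7.0% (difference: 4.3%)
  N: 6.7% (difference: 4.6%)
  S: 6.3% (difference: 5.0%)
  H: 6.1% (difference: 5.2%)
  R: 6.0% (difference: 5.3%)
  D: 4.3% (difference: 7.0%)
Step 3: 'J' most likely represents 'E' (frequency 12.7%).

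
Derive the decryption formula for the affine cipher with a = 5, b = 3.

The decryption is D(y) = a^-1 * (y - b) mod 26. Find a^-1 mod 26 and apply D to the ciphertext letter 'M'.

Step 1: Find a^-1, the modular inverse of 5 mod 26.
Step 2: We need 5 * a^-1 = 1 (mod 26).
Step 3: 5 * 21 = 105 = 4 * 26 + 1, so a^-1 = 21.
Step 4: D(y) = 21(y - 3) mod 26.
Step 5: Apply to 'M' (y = 12): D(12) = 21 * (12 - 3) mod 26 = 21 * 9 mod 26 = 7 -> 'H'.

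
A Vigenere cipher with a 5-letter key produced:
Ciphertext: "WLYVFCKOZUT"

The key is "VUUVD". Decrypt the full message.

Step 1: Key 'VUUVD' has length 5. Extended key: VUUVDVUUVDV
Step 2: Decrypt each position:
  W(22) - V(21) = 1 = B
  L(11) - U(20) = 17 = R
  Y(24) - U(20) = 4 = E
  V(21) - V(21) = 0 = A
  F(5) - D(3) = 2 = C
  C(2) - V(21) = 7 = H
  K(10) - U(20) = 16 = Q
  O(14) - U(20) = 20 = U
  Z(25) - V(21) = 4 = E
  U(20) - D(3) = 17 = R
  T(19) - V(21) = 24 = Y
Plaintext: BREACHQUERY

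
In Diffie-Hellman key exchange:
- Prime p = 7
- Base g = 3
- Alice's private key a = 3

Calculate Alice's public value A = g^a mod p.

Step 1: A = g^a mod p = 3^3 mod 7.
  3^1 mod 7 = 3
  3^2 mod 7 = (3 * 3) mod 7 = 2
  3^3 mod 7 = (2 * 3) mod 7 = 6
Result: A = 6.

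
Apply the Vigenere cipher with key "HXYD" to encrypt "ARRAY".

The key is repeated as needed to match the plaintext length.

Step 1: Repeat key to match plaintext length:
  Plaintext: ARRAY
  Key:       HXYDH
Step 2: Encrypt each letter:
  A(0) + H(7) = (0+7) mod 26 = 7 = H
  R(17) + X(23) = (17+23) mod 26 = 14 = O
  R(17) + Y(24) = (17+24) mod 26 = 15 = P
  A(0) + D(3) = (0+3) mod 26 = 3 = D
  Y(24) + H(7) = (24+7) mod 26 = 5 = F
Ciphertext: HOPDF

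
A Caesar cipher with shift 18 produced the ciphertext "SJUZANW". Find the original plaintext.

Step 1: Reverse the shift by subtracting 18 from each letter position.
  S (position 18) -> position (18-18) mod 26 = 0 -> A
  J (position 9) -> position (9-18) mod 26 = 17 -> R
  U (position 20) -> position (20-18) mod 26 = 2 -> C
  Z (position 25) -> position (25-18) mod 26 = 7 -> H
  A (position 0) -> position (0-18) mod 26 = 8 -> I
  N (position 13) -> position (13-18) mod 26 = 21 -> V
  W (position 22) -> position (22-18) mod 26 = 4 -> E
Decrypted message: ARCHIVE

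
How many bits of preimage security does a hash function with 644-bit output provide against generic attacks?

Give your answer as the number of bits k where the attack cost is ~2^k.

Step 1: The hash has a 644-bit output.
Step 2: Preimage resistance means: given a digest h(x), it should be infeasible to find any input that hashes to it.
With a 644-bit output there are 2^644 possible digests, so a generic brute-force preimage search costs about 2^644 evaluations.
Step 3: Security level = 644 bits.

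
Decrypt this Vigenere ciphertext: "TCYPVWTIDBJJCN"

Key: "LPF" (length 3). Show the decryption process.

Step 1: Key 'LPF' has length 3. Extended key: LPFLPFLPFLPFLP
Step 2: Decrypt each position:
  T(19) - L(11) = 8 = I
  C(2) - P(15) = 13 = N
  Y(24) - F(5) = 19 = T
  P(15) - L(11) = 4 = E
  V(21) - P(15) = 6 = G
  W(22) - F(5) = 17 = R
  T(19) - L(11) = 8 = I
  I(8) - P(15) = 19 = T
  D(3) - F(5) = 24 = Y
  B(1) - L(11) = 16 = Q
  J(9) - P(15) = 20 = U
  J(9) - F(5) = 4 = E
  C(2) - L(11) = 17 = R
  N(13) - P(15) = 24 = Y
Plaintext: INTEGRITYQUERY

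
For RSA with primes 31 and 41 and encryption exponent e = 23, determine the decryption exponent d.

Step 1: n = 31 * 41 = 1271.
Step 2: phi(n) = 30 * 40 = 1200.
Step 3: Find d such that 23 * d = 1 (mod 1200).
Step 4: d = 23^(-1) mod 1200 = 887.
Verification: 23 * 887 = 20401 = 17 * 1200 + 1.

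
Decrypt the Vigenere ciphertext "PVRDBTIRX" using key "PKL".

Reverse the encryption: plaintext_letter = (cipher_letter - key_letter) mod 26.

Step 1: Extend key: PKLPKLPKL
Step 2: Decrypt each letter (c - k) mod 26:
  P(15) - P(15) = (15-15) mod 26 = 0 = A
  V(21) - K(10) = (21-10) mod 26 = 11 = L
  R(17) - L(11) = (17-11) mod 26 = 6 = G
  D(3) - P(15) = (3-15) mod 26 = 14 = O
  B(1) - K(10) = (1-10) mod 26 = 17 = R
  T(19) - L(11) = (19-11) mod 26 = 8 = I
  I(8) - P(15) = (8-15) mod 26 = 19 = T
  R(17) - K(10) = (17-10) mod 26 = 7 = H
  X(23) - L(11) = (23-11) mod 26 = 12 = M
Plaintext: ALGORITHM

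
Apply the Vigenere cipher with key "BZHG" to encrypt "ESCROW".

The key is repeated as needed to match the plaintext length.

Step 1: Repeat key to match plaintext length:
  Plaintext: ESCROW
  Key:       BZHGBZ
Step 2: Encrypt each letter:
  E(4) + B(1) = (4+1) mod 26 = 5 = F
  S(18) + Z(25) = (18+25) mod 26 = 17 = R
  C(2) + H(7) = (2+7) mod 26 = 9 = J
  R(17) + G(6) = (17+6) mod 26 = 23 = X
  O(14) + B(1) = (14+1) mod 26 = 15 = P
  W(22) + Z(25) = (22+25) mod 26 = 21 = V
Ciphertext: FRJXPV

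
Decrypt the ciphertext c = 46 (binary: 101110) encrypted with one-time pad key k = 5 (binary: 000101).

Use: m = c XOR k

Step 1: XOR ciphertext with key:
  Ciphertext: 101110
  Key:        000101
  XOR:        101011
Step 2: Plaintext = 101011 = 43 in decimal.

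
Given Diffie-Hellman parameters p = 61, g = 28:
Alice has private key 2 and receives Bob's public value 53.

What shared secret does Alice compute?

Step 1: s = B^a mod p = 53^2 mod 61.
  53^1 mod 61 = 53
  53^2 mod 61 = (53 * 53) mod 61 = 3
Result: shared secret = 3.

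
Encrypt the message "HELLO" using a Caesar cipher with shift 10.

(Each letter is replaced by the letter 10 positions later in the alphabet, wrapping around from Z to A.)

Step 1: For each letter, shift forward by 10 positions (mod 26).
  H (position 7) -> position (7+10) mod 26 = 17 -> R
  E (position 4) -> position (4+10) mod 26 = 14 -> O
  L (position 11) -> position (11+10) mod 26 = 21 -> V
  L (position 11) -> position (11+10) mod 26 = 21 -> V
  O (position 14) -> position (14+10) mod 26 = 24 -> Y
Result: ROVVY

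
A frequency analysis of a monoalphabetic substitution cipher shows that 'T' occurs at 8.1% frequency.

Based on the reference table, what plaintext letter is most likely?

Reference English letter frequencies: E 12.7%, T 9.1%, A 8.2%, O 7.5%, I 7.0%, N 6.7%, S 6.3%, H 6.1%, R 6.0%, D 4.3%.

Step 1: The observed frequency is 8.1%.
Step 2: Compare with English frequencies:
  E: 12.7% (difference: 4.6%)
  T: 9.1% (difference: 1.0%)
  A: 8.2% (difference: 0.1%) <-- closest
  O: 7.5% (difference: 0.6%)
  I: 7.0% (difference: 1.1%)
  N: 6.7% (difference: 1.4%)
  S: 6.3% (difference: 1.8%)
  H: 6.1% (difference: 2.0%)
  R: 6.0% (difference: 2.1%)
  D: 4.3% (difference: 3.8%)
Step 3: 'T' most likely represents 'A' (frequency 8.2%).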